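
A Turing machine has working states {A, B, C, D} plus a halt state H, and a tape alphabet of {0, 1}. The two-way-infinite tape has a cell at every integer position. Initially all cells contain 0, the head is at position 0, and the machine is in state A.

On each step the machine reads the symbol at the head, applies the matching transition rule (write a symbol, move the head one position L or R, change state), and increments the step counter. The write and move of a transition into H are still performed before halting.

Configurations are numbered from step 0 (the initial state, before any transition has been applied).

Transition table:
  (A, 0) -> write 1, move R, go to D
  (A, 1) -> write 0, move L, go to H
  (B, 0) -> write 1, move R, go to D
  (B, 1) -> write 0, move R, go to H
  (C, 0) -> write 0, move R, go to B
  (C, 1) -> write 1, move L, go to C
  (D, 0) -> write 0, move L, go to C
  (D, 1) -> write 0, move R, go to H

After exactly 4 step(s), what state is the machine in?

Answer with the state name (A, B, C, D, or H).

Answer: B

Derivation:
Step 1: in state A at pos 0, read 0 -> (A,0)->write 1,move R,goto D. Now: state=D, head=1, tape[-1..2]=0100 (head:   ^)
Step 2: in state D at pos 1, read 0 -> (D,0)->write 0,move L,goto C. Now: state=C, head=0, tape[-1..2]=0100 (head:  ^)
Step 3: in state C at pos 0, read 1 -> (C,1)->write 1,move L,goto C. Now: state=C, head=-1, tape[-2..2]=00100 (head:  ^)
Step 4: in state C at pos -1, read 0 -> (C,0)->write 0,move R,goto B. Now: state=B, head=0, tape[-2..2]=00100 (head:   ^)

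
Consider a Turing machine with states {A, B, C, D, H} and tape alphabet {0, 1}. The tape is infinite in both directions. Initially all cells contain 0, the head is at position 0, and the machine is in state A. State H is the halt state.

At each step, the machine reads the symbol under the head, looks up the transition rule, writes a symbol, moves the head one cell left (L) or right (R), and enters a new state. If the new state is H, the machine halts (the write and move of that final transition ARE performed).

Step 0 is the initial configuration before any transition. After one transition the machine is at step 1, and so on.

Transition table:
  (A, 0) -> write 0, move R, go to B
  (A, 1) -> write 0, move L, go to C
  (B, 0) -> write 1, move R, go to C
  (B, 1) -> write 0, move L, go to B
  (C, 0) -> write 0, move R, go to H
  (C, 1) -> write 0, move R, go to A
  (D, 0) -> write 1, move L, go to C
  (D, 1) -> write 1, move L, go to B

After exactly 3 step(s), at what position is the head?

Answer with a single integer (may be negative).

Answer: 3

Derivation:
Step 1: in state A at pos 0, read 0 -> (A,0)->write 0,move R,goto B. Now: state=B, head=1, tape[-1..2]=0000 (head:   ^)
Step 2: in state B at pos 1, read 0 -> (B,0)->write 1,move R,goto C. Now: state=C, head=2, tape[-1..3]=00100 (head:    ^)
Step 3: in state C at pos 2, read 0 -> (C,0)->write 0,move R,goto H. Now: state=H, head=3, tape[-1..4]=001000 (head:     ^)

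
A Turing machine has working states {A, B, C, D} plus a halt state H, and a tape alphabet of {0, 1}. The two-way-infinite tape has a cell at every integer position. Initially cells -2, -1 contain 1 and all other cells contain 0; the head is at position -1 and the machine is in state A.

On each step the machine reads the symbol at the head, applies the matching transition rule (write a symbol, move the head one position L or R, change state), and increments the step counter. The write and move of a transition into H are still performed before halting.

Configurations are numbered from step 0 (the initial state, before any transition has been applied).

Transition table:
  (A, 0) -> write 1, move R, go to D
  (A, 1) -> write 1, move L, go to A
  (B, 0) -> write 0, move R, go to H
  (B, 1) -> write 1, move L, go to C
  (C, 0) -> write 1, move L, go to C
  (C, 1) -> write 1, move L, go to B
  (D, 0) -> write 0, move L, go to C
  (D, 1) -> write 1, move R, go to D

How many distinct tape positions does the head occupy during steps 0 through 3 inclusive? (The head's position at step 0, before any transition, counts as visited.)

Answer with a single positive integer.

Answer: 3

Derivation:
Step 1: in state A at pos -1, read 1 -> (A,1)->write 1,move L,goto A. Now: state=A, head=-2, tape[-3..0]=0110 (head:  ^)
Step 2: in state A at pos -2, read 1 -> (A,1)->write 1,move L,goto A. Now: state=A, head=-3, tape[-4..0]=00110 (head:  ^)
Step 3: in state A at pos -3, read 0 -> (A,0)->write 1,move R,goto D. Now: state=D, head=-2, tape[-4..0]=01110 (head:   ^)
Head positions at steps 0..3: starting at -1, distinct positions visited = {-3, -2, -1} -> 3 position(s)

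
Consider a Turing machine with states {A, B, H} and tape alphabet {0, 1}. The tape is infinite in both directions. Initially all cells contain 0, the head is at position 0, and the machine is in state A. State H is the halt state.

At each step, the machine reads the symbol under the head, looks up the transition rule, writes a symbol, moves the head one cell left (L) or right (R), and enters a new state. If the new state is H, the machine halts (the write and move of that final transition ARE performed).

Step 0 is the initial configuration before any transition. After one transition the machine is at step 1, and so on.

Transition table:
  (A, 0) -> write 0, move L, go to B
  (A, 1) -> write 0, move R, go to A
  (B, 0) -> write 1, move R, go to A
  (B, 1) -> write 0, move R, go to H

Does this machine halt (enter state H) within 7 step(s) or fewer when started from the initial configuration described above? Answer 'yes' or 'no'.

Answer: yes

Derivation:
Step 1: in state A at pos 0, read 0 -> (A,0)->write 0,move L,goto B. Now: state=B, head=-1, tape[-2..1]=0000 (head:  ^)
Step 2: in state B at pos -1, read 0 -> (B,0)->write 1,move R,goto A. Now: state=A, head=0, tape[-2..1]=0100 (head:   ^)
Step 3: in state A at pos 0, read 0 -> (A,0)->write 0,move L,goto B. Now: state=B, head=-1, tape[-2..1]=0100 (head:  ^)
Step 4: in state B at pos -1, read 1 -> (B,1)->write 0,move R,goto H. Now: state=H, head=0, tape[-2..1]=0000 (head:   ^)
State H reached at step 4; 4 <= 7 -> yes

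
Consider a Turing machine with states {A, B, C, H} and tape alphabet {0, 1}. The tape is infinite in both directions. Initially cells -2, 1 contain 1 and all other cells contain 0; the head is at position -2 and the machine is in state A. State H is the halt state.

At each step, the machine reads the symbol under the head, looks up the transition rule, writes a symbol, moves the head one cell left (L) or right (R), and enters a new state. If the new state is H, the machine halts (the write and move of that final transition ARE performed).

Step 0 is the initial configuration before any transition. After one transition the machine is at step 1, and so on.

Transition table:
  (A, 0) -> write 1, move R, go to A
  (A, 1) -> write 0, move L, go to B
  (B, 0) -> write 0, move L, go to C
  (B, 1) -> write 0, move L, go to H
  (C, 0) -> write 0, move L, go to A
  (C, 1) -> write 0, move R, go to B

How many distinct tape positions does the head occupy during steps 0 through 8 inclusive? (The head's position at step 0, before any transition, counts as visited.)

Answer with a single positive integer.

Step 1: in state A at pos -2, read 1 -> (A,1)->write 0,move L,goto B. Now: state=B, head=-3, tape[-4..2]=0000010 (head:  ^)
Step 2: in state B at pos -3, read 0 -> (B,0)->write 0,move L,goto C. Now: state=C, head=-4, tape[-5..2]=00000010 (head:  ^)
Step 3: in state C at pos -4, read 0 -> (C,0)->write 0,move L,goto A. Now: state=A, head=-5, tape[-6..2]=000000010 (head:  ^)
Step 4: in state A at pos -5, read 0 -> (A,0)->write 1,move R,goto A. Now: state=A, head=-4, tape[-6..2]=010000010 (head:   ^)
Step 5: in state A at pos -4, read 0 -> (A,0)->write 1,move R,goto A. Now: state=A, head=-3, tape[-6..2]=011000010 (head:    ^)
Step 6: in state A at pos -3, read 0 -> (A,0)->write 1,move R,goto A. Now: state=A, head=-2, tape[-6..2]=011100010 (head:     ^)
Step 7: in state A at pos -2, read 0 -> (A,0)->write 1,move R,goto A. Now: state=A, head=-1, tape[-6..2]=011110010 (head:      ^)
Step 8: in state A at pos -1, read 0 -> (A,0)->write 1,move R,goto A. Now: state=A, head=0, tape[-6..2]=011111010 (head:       ^)
Head positions at steps 0..8: starting at -2, distinct positions visited = {-5, -4, -3, -2, -1, 0} -> 6 position(s)

Answer: 6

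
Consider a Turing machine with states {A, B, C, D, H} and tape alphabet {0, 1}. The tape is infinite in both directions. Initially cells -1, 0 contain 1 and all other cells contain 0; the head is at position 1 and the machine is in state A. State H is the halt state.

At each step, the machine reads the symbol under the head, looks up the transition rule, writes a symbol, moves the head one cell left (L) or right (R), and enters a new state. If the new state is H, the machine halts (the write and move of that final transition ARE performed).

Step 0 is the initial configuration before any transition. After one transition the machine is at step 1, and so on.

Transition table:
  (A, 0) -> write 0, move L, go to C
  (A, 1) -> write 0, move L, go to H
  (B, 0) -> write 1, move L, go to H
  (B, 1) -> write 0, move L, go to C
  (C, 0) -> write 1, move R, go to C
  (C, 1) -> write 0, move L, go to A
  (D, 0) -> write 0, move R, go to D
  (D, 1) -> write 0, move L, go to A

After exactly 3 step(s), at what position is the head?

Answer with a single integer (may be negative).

Step 1: in state A at pos 1, read 0 -> (A,0)->write 0,move L,goto C. Now: state=C, head=0, tape[-2..2]=01100 (head:   ^)
Step 2: in state C at pos 0, read 1 -> (C,1)->write 0,move L,goto A. Now: state=A, head=-1, tape[-2..2]=01000 (head:  ^)
Step 3: in state A at pos -1, read 1 -> (A,1)->write 0,move L,goto H. Now: state=H, head=-2, tape[-3..2]=000000 (head:  ^)

Answer: -2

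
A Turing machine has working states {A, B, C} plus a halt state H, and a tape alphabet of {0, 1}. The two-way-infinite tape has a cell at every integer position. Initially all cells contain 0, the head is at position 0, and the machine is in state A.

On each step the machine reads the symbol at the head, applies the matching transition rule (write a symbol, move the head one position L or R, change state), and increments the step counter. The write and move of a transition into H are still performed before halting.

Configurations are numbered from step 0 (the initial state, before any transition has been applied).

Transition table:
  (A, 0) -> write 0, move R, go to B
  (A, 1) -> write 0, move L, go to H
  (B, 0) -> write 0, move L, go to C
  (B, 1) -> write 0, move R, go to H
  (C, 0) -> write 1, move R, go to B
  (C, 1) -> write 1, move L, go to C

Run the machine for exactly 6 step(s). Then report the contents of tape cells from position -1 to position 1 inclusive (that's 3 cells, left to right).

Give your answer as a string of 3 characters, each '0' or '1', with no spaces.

Step 1: in state A at pos 0, read 0 -> (A,0)->write 0,move R,goto B. Now: state=B, head=1, tape[-1..2]=0000 (head:   ^)
Step 2: in state B at pos 1, read 0 -> (B,0)->write 0,move L,goto C. Now: state=C, head=0, tape[-1..2]=0000 (head:  ^)
Step 3: in state C at pos 0, read 0 -> (C,0)->write 1,move R,goto B. Now: state=B, head=1, tape[-1..2]=0100 (head:   ^)
Step 4: in state B at pos 1, read 0 -> (B,0)->write 0,move L,goto C. Now: state=C, head=0, tape[-1..2]=0100 (head:  ^)
Step 5: in state C at pos 0, read 1 -> (C,1)->write 1,move L,goto C. Now: state=C, head=-1, tape[-2..2]=00100 (head:  ^)
Step 6: in state C at pos -1, read 0 -> (C,0)->write 1,move R,goto B. Now: state=B, head=0, tape[-2..2]=01100 (head:   ^)

Answer: 110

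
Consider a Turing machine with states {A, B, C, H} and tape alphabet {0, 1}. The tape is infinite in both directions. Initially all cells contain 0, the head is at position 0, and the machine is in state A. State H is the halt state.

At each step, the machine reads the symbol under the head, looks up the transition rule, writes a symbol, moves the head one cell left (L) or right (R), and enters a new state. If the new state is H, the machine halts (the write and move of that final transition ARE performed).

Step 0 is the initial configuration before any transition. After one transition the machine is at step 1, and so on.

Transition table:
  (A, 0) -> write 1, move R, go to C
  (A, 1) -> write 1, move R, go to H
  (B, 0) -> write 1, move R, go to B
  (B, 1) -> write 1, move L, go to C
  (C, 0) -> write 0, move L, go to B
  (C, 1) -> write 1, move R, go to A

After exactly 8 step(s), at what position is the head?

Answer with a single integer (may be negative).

Answer: 0

Derivation:
Step 1: in state A at pos 0, read 0 -> (A,0)->write 1,move R,goto C. Now: state=C, head=1, tape[-1..2]=0100 (head:   ^)
Step 2: in state C at pos 1, read 0 -> (C,0)->write 0,move L,goto B. Now: state=B, head=0, tape[-1..2]=0100 (head:  ^)
Step 3: in state B at pos 0, read 1 -> (B,1)->write 1,move L,goto C. Now: state=C, head=-1, tape[-2..2]=00100 (head:  ^)
Step 4: in state C at pos -1, read 0 -> (C,0)->write 0,move L,goto B. Now: state=B, head=-2, tape[-3..2]=000100 (head:  ^)
Step 5: in state B at pos -2, read 0 -> (B,0)->write 1,move R,goto B. Now: state=B, head=-1, tape[-3..2]=010100 (head:   ^)
Step 6: in state B at pos -1, read 0 -> (B,0)->write 1,move R,goto B. Now: state=B, head=0, tape[-3..2]=011100 (head:    ^)
Step 7: in state B at pos 0, read 1 -> (B,1)->write 1,move L,goto C. Now: state=C, head=-1, tape[-3..2]=011100 (head:   ^)
Step 8: in state C at pos -1, read 1 -> (C,1)->write 1,move R,goto A. Now: state=A, head=0, tape[-3..2]=011100 (head:    ^)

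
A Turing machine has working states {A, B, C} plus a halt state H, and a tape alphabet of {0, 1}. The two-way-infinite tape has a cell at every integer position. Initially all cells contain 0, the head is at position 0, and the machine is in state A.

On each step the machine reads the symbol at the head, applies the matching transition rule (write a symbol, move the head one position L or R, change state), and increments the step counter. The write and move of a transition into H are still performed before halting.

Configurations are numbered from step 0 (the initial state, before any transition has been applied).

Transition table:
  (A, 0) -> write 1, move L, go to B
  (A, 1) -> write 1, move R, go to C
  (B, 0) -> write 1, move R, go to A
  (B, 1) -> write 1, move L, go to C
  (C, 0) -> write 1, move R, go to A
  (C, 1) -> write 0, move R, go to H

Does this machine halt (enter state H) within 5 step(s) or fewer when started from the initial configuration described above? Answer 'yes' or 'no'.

Step 1: in state A at pos 0, read 0 -> (A,0)->write 1,move L,goto B. Now: state=B, head=-1, tape[-2..1]=0010 (head:  ^)
Step 2: in state B at pos -1, read 0 -> (B,0)->write 1,move R,goto A. Now: state=A, head=0, tape[-2..1]=0110 (head:   ^)
Step 3: in state A at pos 0, read 1 -> (A,1)->write 1,move R,goto C. Now: state=C, head=1, tape[-2..2]=01100 (head:    ^)
Step 4: in state C at pos 1, read 0 -> (C,0)->write 1,move R,goto A. Now: state=A, head=2, tape[-2..3]=011100 (head:     ^)
Step 5: in state A at pos 2, read 0 -> (A,0)->write 1,move L,goto B. Now: state=B, head=1, tape[-2..3]=011110 (head:    ^)
After 5 step(s): state = B (not H) -> not halted within 5 -> no

Answer: no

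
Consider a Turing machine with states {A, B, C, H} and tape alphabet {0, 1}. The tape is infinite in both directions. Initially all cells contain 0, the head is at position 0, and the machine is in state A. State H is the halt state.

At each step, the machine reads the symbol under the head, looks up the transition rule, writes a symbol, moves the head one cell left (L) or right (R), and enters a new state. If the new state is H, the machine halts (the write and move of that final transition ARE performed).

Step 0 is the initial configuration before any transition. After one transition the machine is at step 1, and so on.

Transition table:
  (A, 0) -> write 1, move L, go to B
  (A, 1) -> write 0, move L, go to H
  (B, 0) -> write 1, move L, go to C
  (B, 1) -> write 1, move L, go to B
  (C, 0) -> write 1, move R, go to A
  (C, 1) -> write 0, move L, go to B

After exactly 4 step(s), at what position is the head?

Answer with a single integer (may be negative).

Answer: -2

Derivation:
Step 1: in state A at pos 0, read 0 -> (A,0)->write 1,move L,goto B. Now: state=B, head=-1, tape[-2..1]=0010 (head:  ^)
Step 2: in state B at pos -1, read 0 -> (B,0)->write 1,move L,goto C. Now: state=C, head=-2, tape[-3..1]=00110 (head:  ^)
Step 3: in state C at pos -2, read 0 -> (C,0)->write 1,move R,goto A. Now: state=A, head=-1, tape[-3..1]=01110 (head:   ^)
Step 4: in state A at pos -1, read 1 -> (A,1)->write 0,move L,goto H. Now: state=H, head=-2, tape[-3..1]=01010 (head:  ^)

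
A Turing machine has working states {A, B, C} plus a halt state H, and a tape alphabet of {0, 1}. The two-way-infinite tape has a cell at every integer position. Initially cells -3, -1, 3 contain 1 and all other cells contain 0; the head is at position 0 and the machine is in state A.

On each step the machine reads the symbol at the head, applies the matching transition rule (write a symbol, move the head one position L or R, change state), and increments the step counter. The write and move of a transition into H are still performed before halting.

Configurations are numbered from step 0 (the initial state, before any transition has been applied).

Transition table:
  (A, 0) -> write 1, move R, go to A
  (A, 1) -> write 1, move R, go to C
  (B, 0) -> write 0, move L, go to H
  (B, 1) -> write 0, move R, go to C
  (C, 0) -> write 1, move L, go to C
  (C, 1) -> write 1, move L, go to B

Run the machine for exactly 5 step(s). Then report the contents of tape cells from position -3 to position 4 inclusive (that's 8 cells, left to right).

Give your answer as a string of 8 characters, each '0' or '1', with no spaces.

Step 1: in state A at pos 0, read 0 -> (A,0)->write 1,move R,goto A. Now: state=A, head=1, tape[-4..4]=010110010 (head:      ^)
Step 2: in state A at pos 1, read 0 -> (A,0)->write 1,move R,goto A. Now: state=A, head=2, tape[-4..4]=010111010 (head:       ^)
Step 3: in state A at pos 2, read 0 -> (A,0)->write 1,move R,goto A. Now: state=A, head=3, tape[-4..4]=010111110 (head:        ^)
Step 4: in state A at pos 3, read 1 -> (A,1)->write 1,move R,goto C. Now: state=C, head=4, tape[-4..5]=0101111100 (head:         ^)
Step 5: in state C at pos 4, read 0 -> (C,0)->write 1,move L,goto C. Now: state=C, head=3, tape[-4..5]=0101111110 (head:        ^)

Answer: 10111111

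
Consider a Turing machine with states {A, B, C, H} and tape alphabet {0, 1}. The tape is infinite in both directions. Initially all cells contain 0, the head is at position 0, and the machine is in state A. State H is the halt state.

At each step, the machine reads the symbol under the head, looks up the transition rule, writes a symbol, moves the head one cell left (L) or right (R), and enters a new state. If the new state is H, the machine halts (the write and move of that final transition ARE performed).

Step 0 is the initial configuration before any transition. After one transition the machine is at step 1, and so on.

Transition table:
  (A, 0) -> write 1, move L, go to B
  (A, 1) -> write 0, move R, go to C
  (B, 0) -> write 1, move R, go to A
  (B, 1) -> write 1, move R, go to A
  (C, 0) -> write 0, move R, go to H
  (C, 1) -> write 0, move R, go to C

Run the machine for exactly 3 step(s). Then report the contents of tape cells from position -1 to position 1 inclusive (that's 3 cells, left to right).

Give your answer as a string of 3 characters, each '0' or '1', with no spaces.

Answer: 100

Derivation:
Step 1: in state A at pos 0, read 0 -> (A,0)->write 1,move L,goto B. Now: state=B, head=-1, tape[-2..1]=0010 (head:  ^)
Step 2: in state B at pos -1, read 0 -> (B,0)->write 1,move R,goto A. Now: state=A, head=0, tape[-2..1]=0110 (head:   ^)
Step 3: in state A at pos 0, read 1 -> (A,1)->write 0,move R,goto C. Now: state=C, head=1, tape[-2..2]=01000 (head:    ^)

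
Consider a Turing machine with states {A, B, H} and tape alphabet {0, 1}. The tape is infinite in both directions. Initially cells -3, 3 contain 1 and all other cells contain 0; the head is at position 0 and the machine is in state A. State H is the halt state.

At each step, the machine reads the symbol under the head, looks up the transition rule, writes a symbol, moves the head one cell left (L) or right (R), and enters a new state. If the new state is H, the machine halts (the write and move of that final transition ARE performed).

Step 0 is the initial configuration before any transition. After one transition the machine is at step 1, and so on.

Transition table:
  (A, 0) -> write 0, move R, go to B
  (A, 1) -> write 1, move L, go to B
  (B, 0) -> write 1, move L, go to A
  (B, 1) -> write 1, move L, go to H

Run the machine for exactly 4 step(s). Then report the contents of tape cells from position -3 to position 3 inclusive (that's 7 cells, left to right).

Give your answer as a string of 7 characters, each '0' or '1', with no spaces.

Step 1: in state A at pos 0, read 0 -> (A,0)->write 0,move R,goto B. Now: state=B, head=1, tape[-4..4]=010000010 (head:      ^)
Step 2: in state B at pos 1, read 0 -> (B,0)->write 1,move L,goto A. Now: state=A, head=0, tape[-4..4]=010001010 (head:     ^)
Step 3: in state A at pos 0, read 0 -> (A,0)->write 0,move R,goto B. Now: state=B, head=1, tape[-4..4]=010001010 (head:      ^)
Step 4: in state B at pos 1, read 1 -> (B,1)->write 1,move L,goto H. Now: state=H, head=0, tape[-4..4]=010001010 (head:     ^)

Answer: 1000101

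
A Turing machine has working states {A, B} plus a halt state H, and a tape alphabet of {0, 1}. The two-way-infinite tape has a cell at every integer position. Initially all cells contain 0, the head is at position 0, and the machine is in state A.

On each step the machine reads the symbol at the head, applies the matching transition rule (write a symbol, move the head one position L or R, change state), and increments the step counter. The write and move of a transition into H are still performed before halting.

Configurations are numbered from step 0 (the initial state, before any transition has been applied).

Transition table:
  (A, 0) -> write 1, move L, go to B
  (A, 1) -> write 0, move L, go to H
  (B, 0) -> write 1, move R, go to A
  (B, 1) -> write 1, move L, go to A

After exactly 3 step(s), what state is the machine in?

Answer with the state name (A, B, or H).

Step 1: in state A at pos 0, read 0 -> (A,0)->write 1,move L,goto B. Now: state=B, head=-1, tape[-2..1]=0010 (head:  ^)
Step 2: in state B at pos -1, read 0 -> (B,0)->write 1,move R,goto A. Now: state=A, head=0, tape[-2..1]=0110 (head:   ^)
Step 3: in state A at pos 0, read 1 -> (A,1)->write 0,move L,goto H. Now: state=H, head=-1, tape[-2..1]=0100 (head:  ^)

Answer: H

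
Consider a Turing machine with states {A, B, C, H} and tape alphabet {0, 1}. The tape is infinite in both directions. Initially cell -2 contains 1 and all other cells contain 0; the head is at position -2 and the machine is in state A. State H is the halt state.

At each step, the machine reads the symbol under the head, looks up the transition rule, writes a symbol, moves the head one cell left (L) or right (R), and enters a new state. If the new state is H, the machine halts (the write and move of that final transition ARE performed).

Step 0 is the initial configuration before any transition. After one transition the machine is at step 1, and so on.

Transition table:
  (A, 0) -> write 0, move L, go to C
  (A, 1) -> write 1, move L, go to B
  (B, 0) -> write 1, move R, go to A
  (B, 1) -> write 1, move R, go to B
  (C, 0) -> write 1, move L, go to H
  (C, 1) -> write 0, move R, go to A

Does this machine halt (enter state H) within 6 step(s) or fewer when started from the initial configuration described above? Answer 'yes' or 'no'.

Step 1: in state A at pos -2, read 1 -> (A,1)->write 1,move L,goto B. Now: state=B, head=-3, tape[-4..-1]=0010 (head:  ^)
Step 2: in state B at pos -3, read 0 -> (B,0)->write 1,move R,goto A. Now: state=A, head=-2, tape[-4..-1]=0110 (head:   ^)
Step 3: in state A at pos -2, read 1 -> (A,1)->write 1,move L,goto B. Now: state=B, head=-3, tape[-4..-1]=0110 (head:  ^)
Step 4: in state B at pos -3, read 1 -> (B,1)->write 1,move R,goto B. Now: state=B, head=-2, tape[-4..-1]=0110 (head:   ^)
Step 5: in state B at pos -2, read 1 -> (B,1)->write 1,move R,goto B. Now: state=B, head=-1, tape[-4..0]=01100 (head:    ^)
Step 6: in state B at pos -1, read 0 -> (B,0)->write 1,move R,goto A. Now: state=A, head=0, tape[-4..1]=011100 (head:     ^)
After 6 step(s): state = A (not H) -> not halted within 6 -> no

Answer: no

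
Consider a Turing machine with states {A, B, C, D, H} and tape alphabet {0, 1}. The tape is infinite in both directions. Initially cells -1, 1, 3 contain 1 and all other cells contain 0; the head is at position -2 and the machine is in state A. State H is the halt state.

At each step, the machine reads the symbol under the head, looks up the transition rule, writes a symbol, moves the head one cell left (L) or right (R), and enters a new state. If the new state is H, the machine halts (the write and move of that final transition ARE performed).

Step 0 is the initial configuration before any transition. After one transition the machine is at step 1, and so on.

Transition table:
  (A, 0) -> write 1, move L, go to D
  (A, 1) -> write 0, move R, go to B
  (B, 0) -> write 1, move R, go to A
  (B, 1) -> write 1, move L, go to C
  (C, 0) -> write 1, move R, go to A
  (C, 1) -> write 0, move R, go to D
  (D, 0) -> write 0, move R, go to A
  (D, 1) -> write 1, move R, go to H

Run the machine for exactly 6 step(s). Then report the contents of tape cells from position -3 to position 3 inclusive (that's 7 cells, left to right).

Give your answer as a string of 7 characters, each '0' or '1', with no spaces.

Answer: 0100101

Derivation:
Step 1: in state A at pos -2, read 0 -> (A,0)->write 1,move L,goto D. Now: state=D, head=-3, tape[-4..4]=001101010 (head:  ^)
Step 2: in state D at pos -3, read 0 -> (D,0)->write 0,move R,goto A. Now: state=A, head=-2, tape[-4..4]=001101010 (head:   ^)
Step 3: in state A at pos -2, read 1 -> (A,1)->write 0,move R,goto B. Now: state=B, head=-1, tape[-4..4]=000101010 (head:    ^)
Step 4: in state B at pos -1, read 1 -> (B,1)->write 1,move L,goto C. Now: state=C, head=-2, tape[-4..4]=000101010 (head:   ^)
Step 5: in state C at pos -2, read 0 -> (C,0)->write 1,move R,goto A. Now: state=A, head=-1, tape[-4..4]=001101010 (head:    ^)
Step 6: in state A at pos -1, read 1 -> (A,1)->write 0,move R,goto B. Now: state=B, head=0, tape[-4..4]=001001010 (head:     ^)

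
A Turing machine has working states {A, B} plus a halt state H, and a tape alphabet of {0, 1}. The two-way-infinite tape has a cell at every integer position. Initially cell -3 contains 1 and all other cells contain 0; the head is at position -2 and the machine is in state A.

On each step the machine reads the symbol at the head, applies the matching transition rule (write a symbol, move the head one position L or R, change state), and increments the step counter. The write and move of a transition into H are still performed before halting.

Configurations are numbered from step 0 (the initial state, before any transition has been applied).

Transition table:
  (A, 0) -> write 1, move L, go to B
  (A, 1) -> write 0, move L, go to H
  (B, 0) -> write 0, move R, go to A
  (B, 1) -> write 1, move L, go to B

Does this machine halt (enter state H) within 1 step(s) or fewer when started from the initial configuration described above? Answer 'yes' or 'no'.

Step 1: in state A at pos -2, read 0 -> (A,0)->write 1,move L,goto B. Now: state=B, head=-3, tape[-4..-1]=0110 (head:  ^)
After 1 step(s): state = B (not H) -> not halted within 1 -> no

Answer: no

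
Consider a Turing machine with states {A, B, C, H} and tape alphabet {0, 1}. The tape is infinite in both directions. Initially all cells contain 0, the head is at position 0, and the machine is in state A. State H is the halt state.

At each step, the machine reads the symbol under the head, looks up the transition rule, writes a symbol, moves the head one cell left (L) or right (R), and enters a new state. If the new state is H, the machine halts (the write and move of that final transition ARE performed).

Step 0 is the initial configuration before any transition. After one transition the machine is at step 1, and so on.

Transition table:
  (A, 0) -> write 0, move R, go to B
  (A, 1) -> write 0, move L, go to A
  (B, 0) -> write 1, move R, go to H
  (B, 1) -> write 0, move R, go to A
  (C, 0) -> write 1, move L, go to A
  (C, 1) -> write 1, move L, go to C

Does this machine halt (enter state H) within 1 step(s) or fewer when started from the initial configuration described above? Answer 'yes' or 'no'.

Step 1: in state A at pos 0, read 0 -> (A,0)->write 0,move R,goto B. Now: state=B, head=1, tape[-1..2]=0000 (head:   ^)
After 1 step(s): state = B (not H) -> not halted within 1 -> no

Answer: no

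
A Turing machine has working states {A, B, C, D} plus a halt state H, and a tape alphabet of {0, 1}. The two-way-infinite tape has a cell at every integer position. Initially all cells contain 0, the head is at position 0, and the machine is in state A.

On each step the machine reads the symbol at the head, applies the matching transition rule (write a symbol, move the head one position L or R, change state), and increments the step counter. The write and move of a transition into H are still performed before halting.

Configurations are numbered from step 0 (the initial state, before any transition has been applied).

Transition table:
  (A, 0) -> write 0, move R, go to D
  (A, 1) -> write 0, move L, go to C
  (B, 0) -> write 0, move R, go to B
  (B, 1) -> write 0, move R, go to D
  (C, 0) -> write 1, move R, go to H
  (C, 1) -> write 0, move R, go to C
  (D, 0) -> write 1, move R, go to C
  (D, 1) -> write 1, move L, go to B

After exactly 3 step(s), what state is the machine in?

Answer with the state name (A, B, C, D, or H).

Answer: H

Derivation:
Step 1: in state A at pos 0, read 0 -> (A,0)->write 0,move R,goto D. Now: state=D, head=1, tape[-1..2]=0000 (head:   ^)
Step 2: in state D at pos 1, read 0 -> (D,0)->write 1,move R,goto C. Now: state=C, head=2, tape[-1..3]=00100 (head:    ^)
Step 3: in state C at pos 2, read 0 -> (C,0)->write 1,move R,goto H. Now: state=H, head=3, tape[-1..4]=001100 (head:     ^)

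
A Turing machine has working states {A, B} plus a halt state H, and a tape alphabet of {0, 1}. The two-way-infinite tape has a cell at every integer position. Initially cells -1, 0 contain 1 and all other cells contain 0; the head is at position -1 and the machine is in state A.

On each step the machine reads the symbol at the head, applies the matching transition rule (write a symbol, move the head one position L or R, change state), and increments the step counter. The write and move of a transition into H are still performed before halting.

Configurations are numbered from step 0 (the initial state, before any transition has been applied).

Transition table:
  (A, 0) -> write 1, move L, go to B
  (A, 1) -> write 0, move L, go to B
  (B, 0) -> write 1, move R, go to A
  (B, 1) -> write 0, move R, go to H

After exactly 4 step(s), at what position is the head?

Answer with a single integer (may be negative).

Step 1: in state A at pos -1, read 1 -> (A,1)->write 0,move L,goto B. Now: state=B, head=-2, tape[-3..1]=00010 (head:  ^)
Step 2: in state B at pos -2, read 0 -> (B,0)->write 1,move R,goto A. Now: state=A, head=-1, tape[-3..1]=01010 (head:   ^)
Step 3: in state A at pos -1, read 0 -> (A,0)->write 1,move L,goto B. Now: state=B, head=-2, tape[-3..1]=01110 (head:  ^)
Step 4: in state B at pos -2, read 1 -> (B,1)->write 0,move R,goto H. Now: state=H, head=-1, tape[-3..1]=00110 (head:   ^)

Answer: -1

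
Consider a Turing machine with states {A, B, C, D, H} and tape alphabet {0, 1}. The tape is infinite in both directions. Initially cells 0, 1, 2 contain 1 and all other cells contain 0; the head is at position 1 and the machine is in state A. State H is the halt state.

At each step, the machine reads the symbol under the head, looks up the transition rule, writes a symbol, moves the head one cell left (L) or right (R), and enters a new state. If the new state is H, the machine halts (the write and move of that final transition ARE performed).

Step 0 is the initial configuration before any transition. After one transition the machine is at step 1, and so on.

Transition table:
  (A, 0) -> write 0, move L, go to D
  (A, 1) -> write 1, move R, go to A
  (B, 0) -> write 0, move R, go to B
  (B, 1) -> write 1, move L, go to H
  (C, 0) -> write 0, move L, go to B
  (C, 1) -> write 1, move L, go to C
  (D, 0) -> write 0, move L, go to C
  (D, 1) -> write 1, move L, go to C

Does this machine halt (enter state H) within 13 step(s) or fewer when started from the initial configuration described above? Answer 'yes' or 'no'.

Answer: yes

Derivation:
Step 1: in state A at pos 1, read 1 -> (A,1)->write 1,move R,goto A. Now: state=A, head=2, tape[-1..3]=01110 (head:    ^)
Step 2: in state A at pos 2, read 1 -> (A,1)->write 1,move R,goto A. Now: state=A, head=3, tape[-1..4]=011100 (head:     ^)
Step 3: in state A at pos 3, read 0 -> (A,0)->write 0,move L,goto D. Now: state=D, head=2, tape[-1..4]=011100 (head:    ^)
Step 4: in state D at pos 2, read 1 -> (D,1)->write 1,move L,goto C. Now: state=C, head=1, tape[-1..4]=011100 (head:   ^)
Step 5: in state C at pos 1, read 1 -> (C,1)->write 1,move L,goto C. Now: state=C, head=0, tape[-1..4]=011100 (head:  ^)
Step 6: in state C at pos 0, read 1 -> (C,1)->write 1,move L,goto C. Now: state=C, head=-1, tape[-2..4]=0011100 (head:  ^)
Step 7: in state C at pos -1, read 0 -> (C,0)->write 0,move L,goto B. Now: state=B, head=-2, tape[-3..4]=00011100 (head:  ^)
Step 8: in state B at pos -2, read 0 -> (B,0)->write 0,move R,goto B. Now: state=B, head=-1, tape[-3..4]=00011100 (head:   ^)
Step 9: in state B at pos -1, read 0 -> (B,0)->write 0,move R,goto B. Now: state=B, head=0, tape[-3..4]=00011100 (head:    ^)
Step 10: in state B at pos 0, read 1 -> (B,1)->write 1,move L,goto H. Now: state=H, head=-1, tape[-3..4]=00011100 (head:   ^)
State H reached at step 10; 10 <= 13 -> yes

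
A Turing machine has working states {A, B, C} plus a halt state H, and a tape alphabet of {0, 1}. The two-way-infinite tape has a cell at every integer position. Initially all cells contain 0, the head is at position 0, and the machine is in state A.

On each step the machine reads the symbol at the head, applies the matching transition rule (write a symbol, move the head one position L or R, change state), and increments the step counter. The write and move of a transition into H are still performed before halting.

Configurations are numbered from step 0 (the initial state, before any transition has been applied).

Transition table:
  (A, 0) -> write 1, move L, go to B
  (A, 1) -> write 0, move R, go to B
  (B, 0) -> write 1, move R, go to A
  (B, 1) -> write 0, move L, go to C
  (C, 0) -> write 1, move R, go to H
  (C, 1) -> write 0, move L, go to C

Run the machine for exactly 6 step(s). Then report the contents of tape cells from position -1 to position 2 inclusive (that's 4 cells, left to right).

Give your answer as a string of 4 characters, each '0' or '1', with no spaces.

Answer: 1001

Derivation:
Step 1: in state A at pos 0, read 0 -> (A,0)->write 1,move L,goto B. Now: state=B, head=-1, tape[-2..1]=0010 (head:  ^)
Step 2: in state B at pos -1, read 0 -> (B,0)->write 1,move R,goto A. Now: state=A, head=0, tape[-2..1]=0110 (head:   ^)
Step 3: in state A at pos 0, read 1 -> (A,1)->write 0,move R,goto B. Now: state=B, head=1, tape[-2..2]=01000 (head:    ^)
Step 4: in state B at pos 1, read 0 -> (B,0)->write 1,move R,goto A. Now: state=A, head=2, tape[-2..3]=010100 (head:     ^)
Step 5: in state A at pos 2, read 0 -> (A,0)->write 1,move L,goto B. Now: state=B, head=1, tape[-2..3]=010110 (head:    ^)
Step 6: in state B at pos 1, read 1 -> (B,1)->write 0,move L,goto C. Now: state=C, head=0, tape[-2..3]=010010 (head:   ^)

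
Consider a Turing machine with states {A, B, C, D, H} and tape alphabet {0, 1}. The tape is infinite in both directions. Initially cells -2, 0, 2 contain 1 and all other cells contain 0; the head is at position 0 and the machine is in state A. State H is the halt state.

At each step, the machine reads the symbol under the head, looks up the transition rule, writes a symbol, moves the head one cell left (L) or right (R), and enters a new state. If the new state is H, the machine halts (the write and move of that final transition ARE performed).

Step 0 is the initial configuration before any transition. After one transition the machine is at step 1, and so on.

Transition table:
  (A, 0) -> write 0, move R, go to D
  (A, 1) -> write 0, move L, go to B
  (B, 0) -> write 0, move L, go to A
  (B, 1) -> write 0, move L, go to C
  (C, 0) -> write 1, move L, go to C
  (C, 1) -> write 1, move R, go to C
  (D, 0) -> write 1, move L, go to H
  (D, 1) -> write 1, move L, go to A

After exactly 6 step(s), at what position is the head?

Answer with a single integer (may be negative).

Step 1: in state A at pos 0, read 1 -> (A,1)->write 0,move L,goto B. Now: state=B, head=-1, tape[-3..3]=0100010 (head:   ^)
Step 2: in state B at pos -1, read 0 -> (B,0)->write 0,move L,goto A. Now: state=A, head=-2, tape[-3..3]=0100010 (head:  ^)
Step 3: in state A at pos -2, read 1 -> (A,1)->write 0,move L,goto B. Now: state=B, head=-3, tape[-4..3]=00000010 (head:  ^)
Step 4: in state B at pos -3, read 0 -> (B,0)->write 0,move L,goto A. Now: state=A, head=-4, tape[-5..3]=000000010 (head:  ^)
Step 5: in state A at pos -4, read 0 -> (A,0)->write 0,move R,goto D. Now: state=D, head=-3, tape[-5..3]=000000010 (head:   ^)
Step 6: in state D at pos -3, read 0 -> (D,0)->write 1,move L,goto H. Now: state=H, head=-4, tape[-5..3]=001000010 (head:  ^)

Answer: -4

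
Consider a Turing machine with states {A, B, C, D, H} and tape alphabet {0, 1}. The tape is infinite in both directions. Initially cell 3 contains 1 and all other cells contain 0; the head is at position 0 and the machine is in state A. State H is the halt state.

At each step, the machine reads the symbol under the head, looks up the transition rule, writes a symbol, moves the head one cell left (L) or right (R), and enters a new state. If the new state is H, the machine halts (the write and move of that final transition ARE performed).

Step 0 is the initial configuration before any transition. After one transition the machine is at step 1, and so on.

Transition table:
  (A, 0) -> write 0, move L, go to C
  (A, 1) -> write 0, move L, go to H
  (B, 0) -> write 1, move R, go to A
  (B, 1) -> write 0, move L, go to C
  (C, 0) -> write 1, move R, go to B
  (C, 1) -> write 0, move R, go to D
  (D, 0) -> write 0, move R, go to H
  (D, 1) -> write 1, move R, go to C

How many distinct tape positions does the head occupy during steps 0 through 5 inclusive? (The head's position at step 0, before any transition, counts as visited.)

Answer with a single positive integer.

Answer: 3

Derivation:
Step 1: in state A at pos 0, read 0 -> (A,0)->write 0,move L,goto C. Now: state=C, head=-1, tape[-2..4]=0000010 (head:  ^)
Step 2: in state C at pos -1, read 0 -> (C,0)->write 1,move R,goto B. Now: state=B, head=0, tape[-2..4]=0100010 (head:   ^)
Step 3: in state B at pos 0, read 0 -> (B,0)->write 1,move R,goto A. Now: state=A, head=1, tape[-2..4]=0110010 (head:    ^)
Step 4: in state A at pos 1, read 0 -> (A,0)->write 0,move L,goto C. Now: state=C, head=0, tape[-2..4]=0110010 (head:   ^)
Step 5: in state C at pos 0, read 1 -> (C,1)->write 0,move R,goto D. Now: state=D, head=1, tape[-2..4]=0100010 (head:    ^)
Head positions at steps 0..5: starting at 0, distinct positions visited = {-1, 0, 1} -> 3 position(s)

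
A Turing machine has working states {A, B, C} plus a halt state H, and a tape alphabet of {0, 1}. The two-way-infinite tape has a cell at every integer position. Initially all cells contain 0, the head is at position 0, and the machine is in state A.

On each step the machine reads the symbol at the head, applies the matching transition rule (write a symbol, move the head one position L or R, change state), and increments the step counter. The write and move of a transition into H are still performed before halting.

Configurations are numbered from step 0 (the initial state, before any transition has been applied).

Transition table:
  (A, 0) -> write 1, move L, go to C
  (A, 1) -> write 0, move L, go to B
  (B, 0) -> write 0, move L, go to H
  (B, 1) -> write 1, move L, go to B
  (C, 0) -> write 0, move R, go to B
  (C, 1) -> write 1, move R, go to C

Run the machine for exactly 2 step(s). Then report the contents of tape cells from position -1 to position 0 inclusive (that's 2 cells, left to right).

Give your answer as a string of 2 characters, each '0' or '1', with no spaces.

Step 1: in state A at pos 0, read 0 -> (A,0)->write 1,move L,goto C. Now: state=C, head=-1, tape[-2..1]=0010 (head:  ^)
Step 2: in state C at pos -1, read 0 -> (C,0)->write 0,move R,goto B. Now: state=B, head=0, tape[-2..1]=0010 (head:   ^)

Answer: 01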